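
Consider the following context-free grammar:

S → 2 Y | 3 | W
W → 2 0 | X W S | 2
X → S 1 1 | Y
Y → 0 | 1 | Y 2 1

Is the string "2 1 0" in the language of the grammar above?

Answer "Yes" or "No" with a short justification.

No - no valid derivation exists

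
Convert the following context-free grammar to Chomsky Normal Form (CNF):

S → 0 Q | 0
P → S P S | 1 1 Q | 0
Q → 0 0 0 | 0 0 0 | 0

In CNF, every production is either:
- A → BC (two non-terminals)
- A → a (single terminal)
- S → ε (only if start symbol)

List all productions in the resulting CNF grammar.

T0 → 0; S → 0; T1 → 1; P → 0; Q → 0; S → T0 Q; P → S X0; X0 → P S; P → T1 X1; X1 → T1 Q; Q → T0 X2; X2 → T0 T0; Q → T0 X3; X3 → T0 T0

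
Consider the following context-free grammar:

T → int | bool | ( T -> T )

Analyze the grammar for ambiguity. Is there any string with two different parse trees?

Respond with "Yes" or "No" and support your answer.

No - the grammar is unambiguous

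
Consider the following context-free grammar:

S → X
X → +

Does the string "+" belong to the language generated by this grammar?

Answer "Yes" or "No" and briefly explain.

Yes - a valid derivation exists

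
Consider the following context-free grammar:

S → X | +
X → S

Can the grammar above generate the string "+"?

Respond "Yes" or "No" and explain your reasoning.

Yes - a valid derivation exists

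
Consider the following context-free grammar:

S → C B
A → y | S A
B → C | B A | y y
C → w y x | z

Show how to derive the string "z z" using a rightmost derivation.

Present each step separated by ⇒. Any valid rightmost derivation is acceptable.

S ⇒ C B ⇒ C C ⇒ C z ⇒ z z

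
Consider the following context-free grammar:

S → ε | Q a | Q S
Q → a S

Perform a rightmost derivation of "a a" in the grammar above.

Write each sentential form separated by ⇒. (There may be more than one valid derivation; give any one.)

S ⇒ Q a ⇒ a S a ⇒ a a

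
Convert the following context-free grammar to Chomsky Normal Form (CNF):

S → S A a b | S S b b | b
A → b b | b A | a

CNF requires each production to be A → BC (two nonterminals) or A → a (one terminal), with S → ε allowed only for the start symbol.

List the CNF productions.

TA → a; TB → b; S → b; A → a; S → S X0; X0 → A X1; X1 → TA TB; S → S X2; X2 → S X3; X3 → TB TB; A → TB TB; A → TB A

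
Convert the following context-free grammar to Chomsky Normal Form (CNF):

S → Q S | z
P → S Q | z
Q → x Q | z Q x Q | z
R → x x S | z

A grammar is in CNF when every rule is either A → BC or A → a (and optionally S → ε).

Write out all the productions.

S → z; P → z; TX → x; TZ → z; Q → z; R → z; S → Q S; P → S Q; Q → TX Q; Q → TZ X0; X0 → Q X1; X1 → TX Q; R → TX X2; X2 → TX S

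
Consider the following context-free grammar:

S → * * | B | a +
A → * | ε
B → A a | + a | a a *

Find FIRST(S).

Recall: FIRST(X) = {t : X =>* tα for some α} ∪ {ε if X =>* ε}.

We compute FIRST(S) using the standard algorithm.
FIRST(A) = {*, ε}
FIRST(B) = {*, +, a}
FIRST(S) = {*, +, a}
Therefore, FIRST(S) = {*, +, a}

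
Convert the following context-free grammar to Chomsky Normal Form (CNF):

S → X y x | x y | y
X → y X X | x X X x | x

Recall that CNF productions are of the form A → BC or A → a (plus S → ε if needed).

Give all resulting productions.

TY → y; TX → x; S → y; X → x; S → X X0; X0 → TY TX; S → TX TY; X → TY X1; X1 → X X; X → TX X2; X2 → X X3; X3 → X TX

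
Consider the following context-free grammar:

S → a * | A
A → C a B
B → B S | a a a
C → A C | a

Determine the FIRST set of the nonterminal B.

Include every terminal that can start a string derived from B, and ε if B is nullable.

We compute FIRST(B) using the standard algorithm.
FIRST(A) = {a}
FIRST(B) = {a}
FIRST(C) = {a}
FIRST(S) = {a}
Therefore, FIRST(B) = {a}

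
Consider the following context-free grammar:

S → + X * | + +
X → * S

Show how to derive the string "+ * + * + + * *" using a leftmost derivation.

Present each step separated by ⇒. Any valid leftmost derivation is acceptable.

S ⇒ + X * ⇒ + * S * ⇒ + * + X * * ⇒ + * + * S * * ⇒ + * + * + + * *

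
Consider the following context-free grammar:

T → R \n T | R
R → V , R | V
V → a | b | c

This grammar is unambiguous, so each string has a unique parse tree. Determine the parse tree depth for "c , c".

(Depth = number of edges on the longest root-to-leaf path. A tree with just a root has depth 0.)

4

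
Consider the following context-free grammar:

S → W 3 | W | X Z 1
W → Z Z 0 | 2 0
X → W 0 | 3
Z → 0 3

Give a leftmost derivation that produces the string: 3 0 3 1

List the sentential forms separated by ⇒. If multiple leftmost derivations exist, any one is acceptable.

S ⇒ X Z 1 ⇒ 3 Z 1 ⇒ 3 0 3 1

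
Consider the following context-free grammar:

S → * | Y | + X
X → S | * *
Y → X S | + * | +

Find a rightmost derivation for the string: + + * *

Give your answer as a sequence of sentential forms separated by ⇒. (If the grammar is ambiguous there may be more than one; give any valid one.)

S ⇒ + X ⇒ + S ⇒ + + X ⇒ + + * *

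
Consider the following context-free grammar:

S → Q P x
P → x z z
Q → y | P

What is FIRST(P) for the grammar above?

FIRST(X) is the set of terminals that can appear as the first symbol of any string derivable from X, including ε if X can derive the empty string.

We compute FIRST(P) using the standard algorithm.
FIRST(P) = {x}
FIRST(Q) = {x, y}
FIRST(S) = {x, y}
Therefore, FIRST(P) = {x}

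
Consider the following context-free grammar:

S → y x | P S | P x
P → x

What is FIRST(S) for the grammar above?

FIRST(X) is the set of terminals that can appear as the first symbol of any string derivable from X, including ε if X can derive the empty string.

We compute FIRST(S) using the standard algorithm.
FIRST(P) = {x}
FIRST(S) = {x, y}
Therefore, FIRST(S) = {x, y}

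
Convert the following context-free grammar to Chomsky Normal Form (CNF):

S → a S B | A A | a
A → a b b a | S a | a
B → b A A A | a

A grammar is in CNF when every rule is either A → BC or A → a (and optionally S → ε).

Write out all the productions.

TA → a; S → a; TB → b; A → a; B → a; S → TA X0; X0 → S B; S → A A; A → TA X1; X1 → TB X2; X2 → TB TA; A → S TA; B → TB X3; X3 → A X4; X4 → A A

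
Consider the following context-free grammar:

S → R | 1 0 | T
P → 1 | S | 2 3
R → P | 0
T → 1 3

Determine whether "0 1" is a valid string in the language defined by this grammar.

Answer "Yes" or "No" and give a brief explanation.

No - no valid derivation exists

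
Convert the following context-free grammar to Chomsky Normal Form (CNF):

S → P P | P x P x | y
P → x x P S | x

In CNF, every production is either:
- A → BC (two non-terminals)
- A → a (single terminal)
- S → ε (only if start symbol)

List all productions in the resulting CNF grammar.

TX → x; S → y; P → x; S → P P; S → P X0; X0 → TX X1; X1 → P TX; P → TX X2; X2 → TX X3; X3 → P S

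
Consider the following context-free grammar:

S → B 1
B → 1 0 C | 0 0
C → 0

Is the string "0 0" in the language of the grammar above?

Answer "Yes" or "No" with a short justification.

No - no valid derivation exists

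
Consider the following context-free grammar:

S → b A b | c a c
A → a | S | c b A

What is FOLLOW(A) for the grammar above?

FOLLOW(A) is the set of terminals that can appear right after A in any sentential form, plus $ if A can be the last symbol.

We compute FOLLOW(A) using the standard algorithm.
FOLLOW(S) starts with {$}.
FIRST(A) = {a, b, c}
FIRST(S) = {b, c}
FOLLOW(A) = {b}
FOLLOW(S) = {$, b}
Therefore, FOLLOW(A) = {b}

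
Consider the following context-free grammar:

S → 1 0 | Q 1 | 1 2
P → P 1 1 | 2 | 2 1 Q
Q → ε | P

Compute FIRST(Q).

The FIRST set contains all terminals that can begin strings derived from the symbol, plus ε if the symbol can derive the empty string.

We compute FIRST(Q) using the standard algorithm.
FIRST(P) = {2}
FIRST(Q) = {2, ε}
FIRST(S) = {1, 2}
Therefore, FIRST(Q) = {2, ε}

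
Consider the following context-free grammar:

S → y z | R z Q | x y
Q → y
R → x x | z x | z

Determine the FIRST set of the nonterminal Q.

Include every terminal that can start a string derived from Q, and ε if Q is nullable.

We compute FIRST(Q) using the standard algorithm.
FIRST(Q) = {y}
FIRST(R) = {x, z}
FIRST(S) = {x, y, z}
Therefore, FIRST(Q) = {y}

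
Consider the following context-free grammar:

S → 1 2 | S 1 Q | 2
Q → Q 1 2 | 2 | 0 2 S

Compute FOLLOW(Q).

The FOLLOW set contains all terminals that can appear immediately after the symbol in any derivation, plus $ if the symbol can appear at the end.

We compute FOLLOW(Q) using the standard algorithm.
FOLLOW(S) starts with {$}.
FIRST(Q) = {0, 2}
FIRST(S) = {1, 2}
FOLLOW(Q) = {$, 1}
FOLLOW(S) = {$, 1}
Therefore, FOLLOW(Q) = {$, 1}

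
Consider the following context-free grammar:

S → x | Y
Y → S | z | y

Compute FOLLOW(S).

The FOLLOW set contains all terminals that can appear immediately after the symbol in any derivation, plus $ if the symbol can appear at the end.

We compute FOLLOW(S) using the standard algorithm.
FOLLOW(S) starts with {$}.
FIRST(S) = {x, y, z}
FIRST(Y) = {x, y, z}
FOLLOW(S) = {$}
FOLLOW(Y) = {$}
Therefore, FOLLOW(S) = {$}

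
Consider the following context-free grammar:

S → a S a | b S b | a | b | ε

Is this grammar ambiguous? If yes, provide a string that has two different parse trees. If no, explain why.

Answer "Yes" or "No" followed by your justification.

No - the grammar is unambiguous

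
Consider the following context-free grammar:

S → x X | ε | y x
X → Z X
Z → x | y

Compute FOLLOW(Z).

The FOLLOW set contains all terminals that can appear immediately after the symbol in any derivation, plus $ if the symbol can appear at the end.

We compute FOLLOW(Z) using the standard algorithm.
FOLLOW(S) starts with {$}.
FIRST(S) = {x, y, ε}
FIRST(X) = {x, y}
FIRST(Z) = {x, y}
FOLLOW(S) = {$}
FOLLOW(X) = {$}
FOLLOW(Z) = {x, y}
Therefore, FOLLOW(Z) = {x, y}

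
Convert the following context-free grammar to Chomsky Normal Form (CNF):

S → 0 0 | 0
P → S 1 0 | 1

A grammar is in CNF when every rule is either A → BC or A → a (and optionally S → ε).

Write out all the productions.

T0 → 0; S → 0; T1 → 1; P → 1; S → T0 T0; P → S X0; X0 → T1 T0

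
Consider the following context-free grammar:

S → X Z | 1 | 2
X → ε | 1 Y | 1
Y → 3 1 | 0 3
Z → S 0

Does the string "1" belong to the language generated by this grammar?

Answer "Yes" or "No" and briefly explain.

Yes - a valid derivation exists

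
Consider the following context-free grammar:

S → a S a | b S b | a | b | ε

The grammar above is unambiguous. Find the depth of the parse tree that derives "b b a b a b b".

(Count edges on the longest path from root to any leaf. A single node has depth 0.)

4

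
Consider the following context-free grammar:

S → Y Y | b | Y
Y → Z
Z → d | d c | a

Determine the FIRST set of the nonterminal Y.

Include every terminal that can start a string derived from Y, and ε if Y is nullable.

We compute FIRST(Y) using the standard algorithm.
FIRST(S) = {a, b, d}
FIRST(Y) = {a, d}
FIRST(Z) = {a, d}
Therefore, FIRST(Y) = {a, d}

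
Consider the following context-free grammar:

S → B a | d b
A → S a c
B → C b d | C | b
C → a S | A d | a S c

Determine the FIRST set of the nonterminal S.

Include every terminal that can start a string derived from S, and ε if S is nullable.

We compute FIRST(S) using the standard algorithm.
FIRST(A) = {a, b, d}
FIRST(B) = {a, b, d}
FIRST(C) = {a, b, d}
FIRST(S) = {a, b, d}
Therefore, FIRST(S) = {a, b, d}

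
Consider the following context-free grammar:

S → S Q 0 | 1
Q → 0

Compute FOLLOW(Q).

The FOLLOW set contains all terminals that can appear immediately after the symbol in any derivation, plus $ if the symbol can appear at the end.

We compute FOLLOW(Q) using the standard algorithm.
FOLLOW(S) starts with {$}.
FIRST(Q) = {0}
FIRST(S) = {1}
FOLLOW(Q) = {0}
FOLLOW(S) = {$, 0}
Therefore, FOLLOW(Q) = {0}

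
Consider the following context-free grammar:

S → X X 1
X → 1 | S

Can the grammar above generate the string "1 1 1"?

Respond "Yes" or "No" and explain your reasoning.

Yes - a valid derivation exists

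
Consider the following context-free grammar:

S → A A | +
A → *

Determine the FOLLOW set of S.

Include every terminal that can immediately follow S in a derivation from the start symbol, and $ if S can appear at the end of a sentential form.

We compute FOLLOW(S) using the standard algorithm.
FOLLOW(S) starts with {$}.
FIRST(A) = {*}
FIRST(S) = {*, +}
FOLLOW(A) = {$, *}
FOLLOW(S) = {$}
Therefore, FOLLOW(S) = {$}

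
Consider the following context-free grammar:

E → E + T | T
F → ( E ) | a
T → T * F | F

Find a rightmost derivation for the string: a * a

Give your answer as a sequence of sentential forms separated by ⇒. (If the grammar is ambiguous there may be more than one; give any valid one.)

E ⇒ T ⇒ T * F ⇒ T * a ⇒ F * a ⇒ a * a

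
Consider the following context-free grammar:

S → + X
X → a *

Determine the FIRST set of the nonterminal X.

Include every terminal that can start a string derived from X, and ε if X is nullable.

We compute FIRST(X) using the standard algorithm.
FIRST(S) = {+}
FIRST(X) = {a}
Therefore, FIRST(X) = {a}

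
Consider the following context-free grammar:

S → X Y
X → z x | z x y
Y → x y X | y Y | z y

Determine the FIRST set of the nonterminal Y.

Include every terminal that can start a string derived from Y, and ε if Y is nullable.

We compute FIRST(Y) using the standard algorithm.
FIRST(S) = {z}
FIRST(X) = {z}
FIRST(Y) = {x, y, z}
Therefore, FIRST(Y) = {x, y, z}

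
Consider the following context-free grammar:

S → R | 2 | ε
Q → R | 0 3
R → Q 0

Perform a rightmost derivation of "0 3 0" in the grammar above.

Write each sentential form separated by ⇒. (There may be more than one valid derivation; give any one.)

S ⇒ R ⇒ Q 0 ⇒ 0 3 0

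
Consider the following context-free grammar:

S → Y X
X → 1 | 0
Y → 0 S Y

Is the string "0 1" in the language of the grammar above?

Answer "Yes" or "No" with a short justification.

No - no valid derivation exists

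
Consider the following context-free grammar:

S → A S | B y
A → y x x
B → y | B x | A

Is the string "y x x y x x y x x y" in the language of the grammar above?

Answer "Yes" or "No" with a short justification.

Yes - a valid derivation exists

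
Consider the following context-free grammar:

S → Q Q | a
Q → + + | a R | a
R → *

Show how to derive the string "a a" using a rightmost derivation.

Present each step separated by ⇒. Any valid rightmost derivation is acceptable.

S ⇒ Q Q ⇒ Q a ⇒ a a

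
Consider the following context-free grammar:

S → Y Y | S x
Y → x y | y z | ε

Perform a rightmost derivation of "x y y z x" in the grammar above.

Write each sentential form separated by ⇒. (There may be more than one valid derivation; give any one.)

S ⇒ S x ⇒ Y Y x ⇒ Y y z x ⇒ x y y z x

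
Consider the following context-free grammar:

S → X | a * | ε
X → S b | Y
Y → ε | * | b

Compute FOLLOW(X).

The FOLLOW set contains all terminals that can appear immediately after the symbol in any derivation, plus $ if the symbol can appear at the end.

We compute FOLLOW(X) using the standard algorithm.
FOLLOW(S) starts with {$}.
FIRST(S) = {*, a, b, ε}
FIRST(X) = {*, a, b, ε}
FIRST(Y) = {*, b, ε}
FOLLOW(S) = {$, b}
FOLLOW(X) = {$, b}
FOLLOW(Y) = {$, b}
Therefore, FOLLOW(X) = {$, b}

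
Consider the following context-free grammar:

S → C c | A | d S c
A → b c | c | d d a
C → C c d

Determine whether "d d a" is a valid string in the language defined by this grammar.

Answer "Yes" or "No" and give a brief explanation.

Yes - a valid derivation exists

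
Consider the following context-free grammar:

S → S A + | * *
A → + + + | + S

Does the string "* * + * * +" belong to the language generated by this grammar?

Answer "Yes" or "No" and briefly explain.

Yes - a valid derivation exists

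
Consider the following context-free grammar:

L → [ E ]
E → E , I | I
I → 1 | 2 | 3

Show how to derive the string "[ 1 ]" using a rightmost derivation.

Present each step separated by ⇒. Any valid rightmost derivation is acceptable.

L ⇒ [ E ] ⇒ [ I ] ⇒ [ 1 ]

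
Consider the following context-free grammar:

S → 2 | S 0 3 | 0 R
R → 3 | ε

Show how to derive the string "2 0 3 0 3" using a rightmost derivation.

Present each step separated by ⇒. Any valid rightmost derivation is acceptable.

S ⇒ S 0 3 ⇒ S 0 3 0 3 ⇒ 2 0 3 0 3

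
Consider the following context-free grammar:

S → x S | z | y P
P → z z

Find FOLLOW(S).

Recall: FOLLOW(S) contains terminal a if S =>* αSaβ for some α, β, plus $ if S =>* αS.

We compute FOLLOW(S) using the standard algorithm.
FOLLOW(S) starts with {$}.
FIRST(P) = {z}
FIRST(S) = {x, y, z}
FOLLOW(P) = {$}
FOLLOW(S) = {$}
Therefore, FOLLOW(S) = {$}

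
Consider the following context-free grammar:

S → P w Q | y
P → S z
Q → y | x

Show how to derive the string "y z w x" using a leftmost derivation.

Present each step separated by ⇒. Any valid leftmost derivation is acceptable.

S ⇒ P w Q ⇒ S z w Q ⇒ y z w Q ⇒ y z w x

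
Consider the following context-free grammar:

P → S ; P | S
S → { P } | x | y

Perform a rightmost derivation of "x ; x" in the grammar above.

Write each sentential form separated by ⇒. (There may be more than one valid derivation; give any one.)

P ⇒ S ; P ⇒ S ; S ⇒ S ; x ⇒ x ; x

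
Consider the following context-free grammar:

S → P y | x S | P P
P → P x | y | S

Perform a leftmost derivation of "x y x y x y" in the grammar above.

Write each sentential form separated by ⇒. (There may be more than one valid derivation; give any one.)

S ⇒ x S ⇒ x P y ⇒ x P x y ⇒ x S x y ⇒ x P y x y ⇒ x P x y x y ⇒ x y x y x y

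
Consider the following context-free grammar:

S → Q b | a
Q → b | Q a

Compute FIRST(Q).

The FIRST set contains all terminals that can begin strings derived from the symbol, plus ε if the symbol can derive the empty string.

We compute FIRST(Q) using the standard algorithm.
FIRST(Q) = {b}
FIRST(S) = {a, b}
Therefore, FIRST(Q) = {b}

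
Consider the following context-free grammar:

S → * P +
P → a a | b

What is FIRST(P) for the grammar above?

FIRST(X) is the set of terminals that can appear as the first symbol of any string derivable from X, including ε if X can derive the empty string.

We compute FIRST(P) using the standard algorithm.
FIRST(P) = {a, b}
FIRST(S) = {*}
Therefore, FIRST(P) = {a, b}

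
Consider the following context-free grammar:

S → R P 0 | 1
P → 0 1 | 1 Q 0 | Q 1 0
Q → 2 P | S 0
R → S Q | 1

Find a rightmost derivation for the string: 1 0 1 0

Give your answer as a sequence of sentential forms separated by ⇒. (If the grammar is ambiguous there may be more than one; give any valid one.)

S ⇒ R P 0 ⇒ R 0 1 0 ⇒ 1 0 1 0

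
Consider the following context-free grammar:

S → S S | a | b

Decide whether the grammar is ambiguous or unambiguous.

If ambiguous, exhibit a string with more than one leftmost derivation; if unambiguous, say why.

Ambiguous - the string 'b a b a b a' has two distinct leftmost derivations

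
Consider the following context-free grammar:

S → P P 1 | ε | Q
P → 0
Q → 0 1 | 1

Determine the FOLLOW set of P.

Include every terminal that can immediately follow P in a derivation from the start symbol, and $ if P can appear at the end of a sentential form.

We compute FOLLOW(P) using the standard algorithm.
FOLLOW(S) starts with {$}.
FIRST(P) = {0}
FIRST(Q) = {0, 1}
FIRST(S) = {0, 1, ε}
FOLLOW(P) = {0, 1}
FOLLOW(Q) = {$}
FOLLOW(S) = {$}
Therefore, FOLLOW(P) = {0, 1}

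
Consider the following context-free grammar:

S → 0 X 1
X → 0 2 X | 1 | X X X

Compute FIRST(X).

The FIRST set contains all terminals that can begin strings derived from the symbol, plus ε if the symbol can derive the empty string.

We compute FIRST(X) using the standard algorithm.
FIRST(S) = {0}
FIRST(X) = {0, 1}
Therefore, FIRST(X) = {0, 1}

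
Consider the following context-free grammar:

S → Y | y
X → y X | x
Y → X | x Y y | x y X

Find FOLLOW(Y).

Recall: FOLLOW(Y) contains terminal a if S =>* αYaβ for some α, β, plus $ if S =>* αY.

We compute FOLLOW(Y) using the standard algorithm.
FOLLOW(S) starts with {$}.
FIRST(S) = {x, y}
FIRST(X) = {x, y}
FIRST(Y) = {x, y}
FOLLOW(S) = {$}
FOLLOW(X) = {$, y}
FOLLOW(Y) = {$, y}
Therefore, FOLLOW(Y) = {$, y}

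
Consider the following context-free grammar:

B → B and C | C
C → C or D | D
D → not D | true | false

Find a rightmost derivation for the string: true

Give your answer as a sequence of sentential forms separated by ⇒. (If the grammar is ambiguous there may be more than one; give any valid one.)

B ⇒ C ⇒ D ⇒ true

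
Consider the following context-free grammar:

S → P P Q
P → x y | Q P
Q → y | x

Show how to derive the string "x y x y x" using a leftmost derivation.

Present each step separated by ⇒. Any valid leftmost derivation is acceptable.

S ⇒ P P Q ⇒ x y P Q ⇒ x y x y Q ⇒ x y x y x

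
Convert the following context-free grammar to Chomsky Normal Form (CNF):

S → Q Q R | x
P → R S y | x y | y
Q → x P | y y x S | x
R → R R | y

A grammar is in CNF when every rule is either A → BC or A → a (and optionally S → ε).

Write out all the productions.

S → x; TY → y; TX → x; P → y; Q → x; R → y; S → Q X0; X0 → Q R; P → R X1; X1 → S TY; P → TX TY; Q → TX P; Q → TY X2; X2 → TY X3; X3 → TX S; R → R R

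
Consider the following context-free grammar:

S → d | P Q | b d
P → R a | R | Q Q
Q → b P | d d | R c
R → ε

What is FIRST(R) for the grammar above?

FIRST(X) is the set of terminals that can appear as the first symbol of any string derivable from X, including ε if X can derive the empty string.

We compute FIRST(R) using the standard algorithm.
FIRST(P) = {a, b, c, d, ε}
FIRST(Q) = {b, c, d}
FIRST(R) = {ε}
FIRST(S) = {a, b, c, d}
Therefore, FIRST(R) = {ε}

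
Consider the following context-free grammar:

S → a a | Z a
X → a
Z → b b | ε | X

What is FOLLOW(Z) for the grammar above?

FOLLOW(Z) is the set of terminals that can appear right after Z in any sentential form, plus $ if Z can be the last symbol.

We compute FOLLOW(Z) using the standard algorithm.
FOLLOW(S) starts with {$}.
FIRST(S) = {a, b}
FIRST(X) = {a}
FIRST(Z) = {a, b, ε}
FOLLOW(S) = {$}
FOLLOW(X) = {a}
FOLLOW(Z) = {a}
Therefore, FOLLOW(Z) = {a}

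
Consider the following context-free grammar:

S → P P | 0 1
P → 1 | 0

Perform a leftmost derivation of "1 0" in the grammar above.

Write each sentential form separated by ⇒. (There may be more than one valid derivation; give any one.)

S ⇒ P P ⇒ 1 P ⇒ 1 0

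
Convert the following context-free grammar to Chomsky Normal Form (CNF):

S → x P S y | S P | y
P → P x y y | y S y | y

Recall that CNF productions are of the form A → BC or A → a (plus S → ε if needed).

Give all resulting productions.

TX → x; TY → y; S → y; P → y; S → TX X0; X0 → P X1; X1 → S TY; S → S P; P → P X2; X2 → TX X3; X3 → TY TY; P → TY X4; X4 → S TY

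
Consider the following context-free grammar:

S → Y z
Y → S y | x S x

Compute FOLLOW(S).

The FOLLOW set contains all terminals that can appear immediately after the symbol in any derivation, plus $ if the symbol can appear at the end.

We compute FOLLOW(S) using the standard algorithm.
FOLLOW(S) starts with {$}.
FIRST(S) = {x}
FIRST(Y) = {x}
FOLLOW(S) = {$, x, y}
FOLLOW(Y) = {z}
Therefore, FOLLOW(S) = {$, x, y}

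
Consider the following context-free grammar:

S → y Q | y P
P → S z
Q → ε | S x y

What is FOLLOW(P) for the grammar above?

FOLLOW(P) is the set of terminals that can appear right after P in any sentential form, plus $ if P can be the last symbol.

We compute FOLLOW(P) using the standard algorithm.
FOLLOW(S) starts with {$}.
FIRST(P) = {y}
FIRST(Q) = {y, ε}
FIRST(S) = {y}
FOLLOW(P) = {$, x, z}
FOLLOW(Q) = {$, x, z}
FOLLOW(S) = {$, x, z}
Therefore, FOLLOW(P) = {$, x, z}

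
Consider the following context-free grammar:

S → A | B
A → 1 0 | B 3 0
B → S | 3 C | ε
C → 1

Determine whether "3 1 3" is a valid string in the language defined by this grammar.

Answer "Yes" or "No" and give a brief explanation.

No - no valid derivation exists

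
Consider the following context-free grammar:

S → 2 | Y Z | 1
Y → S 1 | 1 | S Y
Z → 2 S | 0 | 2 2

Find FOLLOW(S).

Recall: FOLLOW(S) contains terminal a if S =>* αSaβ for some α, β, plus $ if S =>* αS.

We compute FOLLOW(S) using the standard algorithm.
FOLLOW(S) starts with {$}.
FIRST(S) = {1, 2}
FIRST(Y) = {1, 2}
FIRST(Z) = {0, 2}
FOLLOW(S) = {$, 1, 2}
FOLLOW(Y) = {0, 2}
FOLLOW(Z) = {$, 1, 2}
Therefore, FOLLOW(S) = {$, 1, 2}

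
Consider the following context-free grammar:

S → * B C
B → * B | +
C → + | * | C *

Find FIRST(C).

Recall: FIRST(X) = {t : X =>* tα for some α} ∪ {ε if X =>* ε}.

We compute FIRST(C) using the standard algorithm.
FIRST(B) = {*, +}
FIRST(C) = {*, +}
FIRST(S) = {*}
Therefore, FIRST(C) = {*, +}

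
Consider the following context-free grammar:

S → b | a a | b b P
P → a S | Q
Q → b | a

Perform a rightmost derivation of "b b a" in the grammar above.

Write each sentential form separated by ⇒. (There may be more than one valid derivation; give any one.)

S ⇒ b b P ⇒ b b Q ⇒ b b a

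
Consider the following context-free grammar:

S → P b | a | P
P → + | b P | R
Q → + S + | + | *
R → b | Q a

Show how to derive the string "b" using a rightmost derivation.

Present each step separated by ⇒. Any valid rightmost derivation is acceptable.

S ⇒ P ⇒ R ⇒ b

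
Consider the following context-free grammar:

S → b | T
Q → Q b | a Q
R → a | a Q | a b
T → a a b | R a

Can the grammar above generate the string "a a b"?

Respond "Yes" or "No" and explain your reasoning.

Yes - a valid derivation exists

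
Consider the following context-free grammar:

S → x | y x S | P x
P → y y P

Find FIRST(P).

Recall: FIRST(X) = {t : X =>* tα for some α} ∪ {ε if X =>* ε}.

We compute FIRST(P) using the standard algorithm.
FIRST(P) = {y}
FIRST(S) = {x, y}
Therefore, FIRST(P) = {y}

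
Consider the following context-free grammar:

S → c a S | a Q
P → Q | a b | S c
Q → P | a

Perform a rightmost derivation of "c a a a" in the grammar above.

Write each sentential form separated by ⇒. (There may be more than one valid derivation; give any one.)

S ⇒ c a S ⇒ c a a Q ⇒ c a a a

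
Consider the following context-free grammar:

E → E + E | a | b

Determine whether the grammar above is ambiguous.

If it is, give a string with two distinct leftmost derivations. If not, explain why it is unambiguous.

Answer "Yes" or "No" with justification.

Yes - the string 'b + b + b + a' has two distinct leftmost derivations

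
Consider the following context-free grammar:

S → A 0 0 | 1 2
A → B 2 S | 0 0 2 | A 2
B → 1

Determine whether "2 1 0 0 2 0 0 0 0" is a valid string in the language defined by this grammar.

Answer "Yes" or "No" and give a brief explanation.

No - no valid derivation exists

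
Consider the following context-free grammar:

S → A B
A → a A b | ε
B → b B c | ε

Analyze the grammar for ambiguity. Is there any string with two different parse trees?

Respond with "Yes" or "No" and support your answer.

No - the grammar is unambiguous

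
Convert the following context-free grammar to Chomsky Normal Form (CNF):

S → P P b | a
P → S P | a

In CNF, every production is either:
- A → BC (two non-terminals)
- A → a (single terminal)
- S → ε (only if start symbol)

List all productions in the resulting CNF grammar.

TB → b; S → a; P → a; S → P X0; X0 → P TB; P → S P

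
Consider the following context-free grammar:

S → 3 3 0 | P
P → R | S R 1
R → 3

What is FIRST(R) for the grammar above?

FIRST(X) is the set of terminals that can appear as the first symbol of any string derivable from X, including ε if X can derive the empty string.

We compute FIRST(R) using the standard algorithm.
FIRST(P) = {3}
FIRST(R) = {3}
FIRST(S) = {3}
Therefore, FIRST(R) = {3}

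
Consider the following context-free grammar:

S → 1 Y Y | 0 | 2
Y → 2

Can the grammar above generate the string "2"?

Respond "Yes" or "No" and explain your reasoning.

Yes - a valid derivation exists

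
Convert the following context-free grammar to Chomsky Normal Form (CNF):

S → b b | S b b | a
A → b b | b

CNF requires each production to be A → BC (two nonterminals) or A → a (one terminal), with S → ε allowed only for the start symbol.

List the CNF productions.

TB → b; S → a; A → b; S → TB TB; S → S X0; X0 → TB TB; A → TB TB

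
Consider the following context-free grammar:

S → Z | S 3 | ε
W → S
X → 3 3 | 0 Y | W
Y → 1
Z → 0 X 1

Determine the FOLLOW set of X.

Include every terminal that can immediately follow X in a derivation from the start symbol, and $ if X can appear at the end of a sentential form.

We compute FOLLOW(X) using the standard algorithm.
FOLLOW(S) starts with {$}.
FIRST(S) = {0, 3, ε}
FIRST(W) = {0, 3, ε}
FIRST(X) = {0, 3, ε}
FIRST(Y) = {1}
FIRST(Z) = {0}
FOLLOW(S) = {$, 1, 3}
FOLLOW(W) = {1}
FOLLOW(X) = {1}
FOLLOW(Y) = {1}
FOLLOW(Z) = {$, 1, 3}
Therefore, FOLLOW(X) = {1}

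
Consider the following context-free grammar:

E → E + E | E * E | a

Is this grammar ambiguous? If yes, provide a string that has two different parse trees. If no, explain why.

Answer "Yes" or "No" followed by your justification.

Yes - the string 'a * a + a + a + a * a' has two distinct leftmost derivations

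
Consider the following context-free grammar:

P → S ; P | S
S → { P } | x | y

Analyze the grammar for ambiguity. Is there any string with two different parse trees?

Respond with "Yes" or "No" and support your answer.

No - the grammar is unambiguous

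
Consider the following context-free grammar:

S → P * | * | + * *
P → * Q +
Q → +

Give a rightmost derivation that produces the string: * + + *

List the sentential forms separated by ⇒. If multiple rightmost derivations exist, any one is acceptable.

S ⇒ P * ⇒ * Q + * ⇒ * + + *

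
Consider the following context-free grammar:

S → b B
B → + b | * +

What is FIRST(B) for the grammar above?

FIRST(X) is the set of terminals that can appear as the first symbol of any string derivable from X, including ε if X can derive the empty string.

We compute FIRST(B) using the standard algorithm.
FIRST(B) = {*, +}
FIRST(S) = {b}
Therefore, FIRST(B) = {*, +}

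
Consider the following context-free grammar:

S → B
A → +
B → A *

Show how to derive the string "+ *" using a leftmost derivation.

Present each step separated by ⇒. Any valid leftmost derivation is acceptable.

S ⇒ B ⇒ A * ⇒ + *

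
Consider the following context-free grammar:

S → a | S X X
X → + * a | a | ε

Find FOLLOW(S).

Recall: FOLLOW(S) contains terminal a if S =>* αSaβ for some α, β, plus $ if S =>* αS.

We compute FOLLOW(S) using the standard algorithm.
FOLLOW(S) starts with {$}.
FIRST(S) = {a}
FIRST(X) = {+, a, ε}
FOLLOW(S) = {$, +, a}
FOLLOW(X) = {$, +, a}
Therefore, FOLLOW(S) = {$, +, a}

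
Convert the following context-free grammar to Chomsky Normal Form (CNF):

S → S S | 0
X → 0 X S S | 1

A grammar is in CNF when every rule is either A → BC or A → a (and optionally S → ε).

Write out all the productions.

S → 0; T0 → 0; X → 1; S → S S; X → T0 X0; X0 → X X1; X1 → S S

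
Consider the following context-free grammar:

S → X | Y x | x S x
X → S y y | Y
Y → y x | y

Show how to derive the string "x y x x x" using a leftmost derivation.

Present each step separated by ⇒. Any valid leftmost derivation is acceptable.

S ⇒ x S x ⇒ x Y x x ⇒ x y x x x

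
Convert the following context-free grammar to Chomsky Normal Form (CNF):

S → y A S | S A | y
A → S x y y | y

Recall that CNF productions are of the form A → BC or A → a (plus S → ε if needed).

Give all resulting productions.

TY → y; S → y; TX → x; A → y; S → TY X0; X0 → A S; S → S A; A → S X1; X1 → TX X2; X2 → TY TY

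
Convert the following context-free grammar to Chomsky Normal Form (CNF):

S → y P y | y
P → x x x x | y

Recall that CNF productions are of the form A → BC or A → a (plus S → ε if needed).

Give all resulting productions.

TY → y; S → y; TX → x; P → y; S → TY X0; X0 → P TY; P → TX X1; X1 → TX X2; X2 → TX TX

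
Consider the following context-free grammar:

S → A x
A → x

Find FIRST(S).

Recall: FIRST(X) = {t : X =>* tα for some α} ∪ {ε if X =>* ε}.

We compute FIRST(S) using the standard algorithm.
FIRST(A) = {x}
FIRST(S) = {x}
Therefore, FIRST(S) = {x}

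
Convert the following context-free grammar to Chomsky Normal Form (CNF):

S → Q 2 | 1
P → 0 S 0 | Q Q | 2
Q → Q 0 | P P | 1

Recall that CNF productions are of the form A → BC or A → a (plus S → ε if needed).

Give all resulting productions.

T2 → 2; S → 1; T0 → 0; P → 2; Q → 1; S → Q T2; P → T0 X0; X0 → S T0; P → Q Q; Q → Q T0; Q → P P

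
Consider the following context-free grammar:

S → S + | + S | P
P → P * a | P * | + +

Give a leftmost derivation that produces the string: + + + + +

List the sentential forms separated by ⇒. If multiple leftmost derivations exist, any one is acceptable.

S ⇒ + S ⇒ + + S ⇒ + + + S ⇒ + + + P ⇒ + + + + +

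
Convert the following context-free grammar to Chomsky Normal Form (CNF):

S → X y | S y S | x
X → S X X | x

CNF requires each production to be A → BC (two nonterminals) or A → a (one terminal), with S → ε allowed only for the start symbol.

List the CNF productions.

TY → y; S → x; X → x; S → X TY; S → S X0; X0 → TY S; X → S X1; X1 → X X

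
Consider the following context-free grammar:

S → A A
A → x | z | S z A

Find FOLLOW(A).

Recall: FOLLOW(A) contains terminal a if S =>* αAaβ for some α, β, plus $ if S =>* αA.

We compute FOLLOW(A) using the standard algorithm.
FOLLOW(S) starts with {$}.
FIRST(A) = {x, z}
FIRST(S) = {x, z}
FOLLOW(A) = {$, x, z}
FOLLOW(S) = {$, z}
Therefore, FOLLOW(A) = {$, x, z}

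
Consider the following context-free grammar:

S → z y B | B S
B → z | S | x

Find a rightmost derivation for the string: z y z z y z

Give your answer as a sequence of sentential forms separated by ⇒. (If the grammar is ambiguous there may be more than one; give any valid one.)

S ⇒ z y B ⇒ z y S ⇒ z y B S ⇒ z y B z y B ⇒ z y B z y z ⇒ z y z z y z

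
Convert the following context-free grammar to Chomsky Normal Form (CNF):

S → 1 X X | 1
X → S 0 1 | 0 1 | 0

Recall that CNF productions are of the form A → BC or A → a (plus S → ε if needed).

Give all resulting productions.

T1 → 1; S → 1; T0 → 0; X → 0; S → T1 X0; X0 → X X; X → S X1; X1 → T0 T1; X → T0 T1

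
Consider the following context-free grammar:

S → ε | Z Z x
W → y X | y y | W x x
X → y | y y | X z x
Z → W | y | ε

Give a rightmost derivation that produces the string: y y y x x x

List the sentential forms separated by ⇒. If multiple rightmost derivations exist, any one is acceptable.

S ⇒ Z Z x ⇒ Z W x ⇒ Z W x x x ⇒ Z y y x x x ⇒ y y y x x x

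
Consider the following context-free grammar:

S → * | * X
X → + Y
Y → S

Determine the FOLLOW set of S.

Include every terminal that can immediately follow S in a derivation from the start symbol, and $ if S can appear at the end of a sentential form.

We compute FOLLOW(S) using the standard algorithm.
FOLLOW(S) starts with {$}.
FIRST(S) = {*}
FIRST(X) = {+}
FIRST(Y) = {*}
FOLLOW(S) = {$}
FOLLOW(X) = {$}
FOLLOW(Y) = {$}
Therefore, FOLLOW(S) = {$}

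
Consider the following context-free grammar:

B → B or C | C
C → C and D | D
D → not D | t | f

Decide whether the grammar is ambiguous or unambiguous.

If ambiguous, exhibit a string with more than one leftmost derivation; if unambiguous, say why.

Unambiguous - every string in the language has a unique leftmost derivation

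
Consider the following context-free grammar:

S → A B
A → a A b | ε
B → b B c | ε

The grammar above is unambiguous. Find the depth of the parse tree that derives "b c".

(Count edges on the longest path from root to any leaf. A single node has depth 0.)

3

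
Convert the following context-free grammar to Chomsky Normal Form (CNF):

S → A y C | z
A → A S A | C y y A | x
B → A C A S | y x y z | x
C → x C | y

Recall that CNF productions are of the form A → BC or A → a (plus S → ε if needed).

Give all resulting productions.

TY → y; S → z; A → x; TX → x; TZ → z; B → x; C → y; S → A X0; X0 → TY C; A → A X1; X1 → S A; A → C X2; X2 → TY X3; X3 → TY A; B → A X4; X4 → C X5; X5 → A S; B → TY X6; X6 → TX X7; X7 → TY TZ; C → TX C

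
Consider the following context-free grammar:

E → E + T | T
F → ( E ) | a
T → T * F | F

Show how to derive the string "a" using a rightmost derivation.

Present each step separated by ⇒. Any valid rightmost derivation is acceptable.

E ⇒ T ⇒ F ⇒ a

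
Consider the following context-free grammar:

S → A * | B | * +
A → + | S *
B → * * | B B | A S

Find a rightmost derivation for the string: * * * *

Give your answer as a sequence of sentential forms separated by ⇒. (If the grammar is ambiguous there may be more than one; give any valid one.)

S ⇒ A * ⇒ S * * ⇒ B * * ⇒ * * * *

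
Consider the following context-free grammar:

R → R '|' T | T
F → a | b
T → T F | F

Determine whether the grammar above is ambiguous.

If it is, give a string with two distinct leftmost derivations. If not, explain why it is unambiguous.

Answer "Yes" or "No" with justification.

No - the grammar is unambiguous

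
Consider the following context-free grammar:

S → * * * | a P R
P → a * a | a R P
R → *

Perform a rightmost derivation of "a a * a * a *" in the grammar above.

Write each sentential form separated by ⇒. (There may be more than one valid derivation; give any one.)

S ⇒ a P R ⇒ a P * ⇒ a a R P * ⇒ a a R a * a * ⇒ a a * a * a *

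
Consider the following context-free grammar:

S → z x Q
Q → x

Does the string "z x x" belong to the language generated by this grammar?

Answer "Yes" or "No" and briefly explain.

Yes - a valid derivation exists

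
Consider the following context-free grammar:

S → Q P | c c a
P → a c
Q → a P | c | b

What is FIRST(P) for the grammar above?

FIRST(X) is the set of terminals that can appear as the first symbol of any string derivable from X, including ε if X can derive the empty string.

We compute FIRST(P) using the standard algorithm.
FIRST(P) = {a}
FIRST(Q) = {a, b, c}
FIRST(S) = {a, b, c}
Therefore, FIRST(P) = {a}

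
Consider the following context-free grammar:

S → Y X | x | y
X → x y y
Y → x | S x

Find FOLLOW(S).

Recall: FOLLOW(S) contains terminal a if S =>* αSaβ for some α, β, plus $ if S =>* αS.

We compute FOLLOW(S) using the standard algorithm.
FOLLOW(S) starts with {$}.
FIRST(S) = {x, y}
FIRST(X) = {x}
FIRST(Y) = {x, y}
FOLLOW(S) = {$, x}
FOLLOW(X) = {$, x}
FOLLOW(Y) = {x}
Therefore, FOLLOW(S) = {$, x}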